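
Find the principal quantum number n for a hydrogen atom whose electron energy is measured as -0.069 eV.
n = 14

The exact energy levels follow E_n = -13.6057 eV / n².

The measured value (-0.069 eV) is reported to only 2 significant figures, so we must test candidate n values and see which one matches to that precision.

Candidate energies:
  n = 12:  E = -13.6057/12² = -0.094484 eV
  n = 13:  E = -13.6057/13² = -0.080507 eV
  n = 14:  E = -13.6057/14² = -0.069417 eV  ← matches
  n = 15:  E = -13.6057/15² = -0.060470 eV
  n = 16:  E = -13.6057/16² = -0.053147 eV

Checking against the measurement of -0.069 eV (2 sig figs), only n = 14 agrees:
E_14 = -0.069417 eV, which rounds to -0.069 eV ✓

Therefore n = 14.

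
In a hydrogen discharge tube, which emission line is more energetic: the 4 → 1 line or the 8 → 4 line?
4 → 1

Calculate the energy for each transition:

Transition 4 → 1:
ΔE₁ = |E_1 - E_4| = |-13.6057/1² - (-13.6057/4²)|
ΔE₁ = |-13.605700000 - (-0.850356250)| = 12.755344 eV

Transition 8 → 4:
ΔE₂ = |E_4 - E_8| = |-13.6057/4² - (-13.6057/8²)|
ΔE₂ = |-0.850356250 - (-0.212589063)| = 0.637767 eV

Since 12.755344 eV > 0.637767 eV, the transition 4 → 1 emits the more energetic photon.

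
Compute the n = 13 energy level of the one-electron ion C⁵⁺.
-2.898256 eV

For hydrogen-like ions, the energy levels scale with Z²:
E_n = -13.6057 Z² / n² eV

For C⁵⁺ (Z = 6) at n = 13:
E_13 = -13.6057 × 6² / 13²
E_13 = -13.6057 × 36 / 169
E_13 = -489.8052 / 169
E_13 = -2.898256 eV

The energy is 36 times more negative than hydrogen at the same n due to the stronger nuclear charge.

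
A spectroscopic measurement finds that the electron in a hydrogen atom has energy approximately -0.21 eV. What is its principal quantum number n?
n = 8

The exact energy levels follow E_n = -13.6057 eV / n².

The measured value (-0.21 eV) is reported to only 2 significant figures, so we must test candidate n values and see which one matches to that precision.

Candidate energies:
  n = 6:  E = -13.6057/6² = -0.37794 eV
  n = 7:  E = -13.6057/7² = -0.27767 eV
  n = 8:  E = -13.6057/8² = -0.21259 eV  ← matches
  n = 9:  E = -13.6057/9² = -0.16797 eV
  n = 10:  E = -13.6057/10² = -0.13606 eV

Checking against the measurement of -0.21 eV (2 sig figs), only n = 8 agrees:
E_8 = -0.21259 eV, which rounds to -0.21 eV ✓

Therefore n = 8.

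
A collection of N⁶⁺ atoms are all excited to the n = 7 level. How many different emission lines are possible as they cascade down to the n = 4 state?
6

The electron can occupy levels n = 4, 5, ..., 7 during de-excitation — that is m = 7 - 4 + 1 = 4 distinct levels.

The number of distinct spectral lines equals the number of ways to choose 2 of these m levels (each pair gives one possible emission transition):

Number of lines = m(m-1)/2 = 4×3/2 = 6

These correspond to all possible transitions between the 4 levels:
7 → 6, 7 → 5, 7 → 4, 6 → 5, 6 → 4, 5 → 4

Each transition produces a photon with a unique energy (and thus wavelength). This count does not depend on Z.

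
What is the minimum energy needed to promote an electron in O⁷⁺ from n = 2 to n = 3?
120.939556 eV

The energy levels of a hydrogen-like atom are E_n = -13.6057 Z² eV / n².

Energy at n = 2: E_2 = -13.6057 × 8² / 2² = -217.691200000 eV
Energy at n = 3: E_3 = -13.6057 × 8² / 3² = -96.751644444 eV

The excitation energy is the difference:
ΔE = E_3 - E_2
ΔE = -96.751644444 - (-217.691200000)
ΔE = 120.939556 eV

Since this is positive, energy must be absorbed (photon absorption).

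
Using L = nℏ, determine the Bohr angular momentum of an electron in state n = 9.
9.491e-34 J·s (or 9ℏ)

In the Bohr model, angular momentum is quantized:
L = nℏ

where ℏ = h/(2π) = 1.05457e-34 J·s

For n = 9:
L = 9 × 1.05457e-34 J·s
L = 9.491e-34 J·s

This can also be written as L = 9ℏ.
The angular momentum is an integer multiple of the reduced Planck constant.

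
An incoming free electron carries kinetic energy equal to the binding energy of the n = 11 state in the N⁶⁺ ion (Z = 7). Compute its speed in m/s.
1.392e+06 m/s (or 0.4644% of c)

The binding energy at n = 11 for N⁶⁺ is:
E_11 = -13.6057 × 7²/11² = -5.509746 eV
|E_11| = 5.509746 eV

Convert to Joules:
KE = 5.509746 eV × (1.602177 × 10⁻¹⁹ J/eV) = 8.82759e-19 J

Using KE = ½mv²:
v = √(2·KE/m_e)
v = √(2 × 8.82759e-19 J / 9.10938 × 10⁻³¹ kg)
v = 1.392e+06 m/s

This is approximately 0.4644% the speed of light.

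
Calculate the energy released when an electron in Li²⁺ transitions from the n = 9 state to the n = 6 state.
1.8897 eV

The energy levels are E_n = -13.6057 Z² eV / n².

Energy at n = 9: E_9 = -13.6057 × 3² / 9² = -1.5117444 eV
Energy at n = 6: E_6 = -13.6057 × 3² / 6² = -3.4014250 eV

For emission (electron falling to lower state), the photon energy is:
E_photon = E_9 - E_6 = |-1.5117444 - (-3.4014250)|
E_photon = 1.8897 eV

This energy is carried away by the emitted photon.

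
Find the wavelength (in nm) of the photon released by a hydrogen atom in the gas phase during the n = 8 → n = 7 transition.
19051.52 nm

First, find the transition energy using E_n = -13.6057 / n² eV:
E_8 = -13.6057 / 8² = -0.2125890625 eV
E_7 = -13.6057 / 7² = -0.2776673469 eV

Photon energy: |ΔE| = |E_7 - E_8| = 0.0650782844 eV

Convert to wavelength using E = hc/λ with hc = 1239.84 eV·nm:
λ = hc/E = 1239.84 eV·nm / 0.0650782844 eV
λ = 19051.52 nm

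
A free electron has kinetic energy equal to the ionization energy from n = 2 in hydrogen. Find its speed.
1.0938e+06 m/s (or 0.36487% of c)

The binding energy at n = 2 for hydrogen is:
E_2 = -13.6057/2² = -3.4014250 eV
|E_2| = 3.4014250 eV

Convert to Joules:
KE = 3.4014250 eV × (1.602177 × 10⁻¹⁹ J/eV) = 5.449685e-19 J

Using KE = ½mv²:
v = √(2·KE/m_e)
v = √(2 × 5.449685e-19 J / 9.10938 × 10⁻³¹ kg)
v = 1.0938e+06 m/s

This is approximately 0.36487% the speed of light.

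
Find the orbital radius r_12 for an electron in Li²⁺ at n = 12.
2.5401 nm (or 25.4005 Å)

The Bohr radius formula is:
r_n = n² a₀ / Z

where a₀ = 0.0529177 nm is the Bohr radius.

For Li²⁺ (Z = 3) at n = 12:
r_12 = 12² × 0.0529177 nm / 3
r_12 = 144 × 0.0529177 nm / 3
r_12 = 7.62015 nm / 3
r_12 = 2.5401 nm

The electron orbits at approximately 2.5401 nm from the nucleus.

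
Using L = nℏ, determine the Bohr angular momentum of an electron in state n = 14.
1.48e-33 J·s (or 14ℏ)

In the Bohr model, angular momentum is quantized:
L = nℏ

where ℏ = h/(2π) = 1.0546e-34 J·s

For n = 14:
L = 14 × 1.0546e-34 J·s
L = 1.48e-33 J·s

This can also be written as L = 14ℏ.
The angular momentum is an integer multiple of the reduced Planck constant.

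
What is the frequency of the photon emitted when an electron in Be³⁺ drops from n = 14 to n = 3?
5.58e+15 Hz

First, find the transition energy:
E_14 = -13.6057 × 4² / 14² = -1.1107 eV
E_3 = -13.6057 × 4² / 3² = -24.1879 eV
|ΔE| = |E_3 - E_14| = 23.0772 eV

Convert to Joules: E = 23.0772 eV × (1.602177 × 10⁻¹⁹ J/eV) = 3.6974e-18 J

Using E = hf:
f = E/h = 3.6974e-18 J / (6.62607 × 10⁻³⁴ J·s)
f = 5.58e+15 Hz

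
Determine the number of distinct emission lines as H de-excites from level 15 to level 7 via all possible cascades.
36

The electron can occupy levels n = 7, 8, ..., 15 during de-excitation — that is m = 15 - 7 + 1 = 9 distinct levels.

The number of distinct spectral lines equals the number of ways to choose 2 of these m levels (each pair gives one possible emission transition):

Number of lines = m(m-1)/2 = 9×8/2 = 36

These correspond to all possible transitions between the 9 levels:
15 → 14, 15 → 13, 15 → 12, 15 → 11, 15 → 10, 15 → 9, 15 → 8, 15 → 7...

Each transition produces a photon with a unique energy (and thus wavelength). This count does not depend on Z.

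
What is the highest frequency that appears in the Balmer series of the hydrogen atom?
8.22e+14 Hz

The series limit corresponds to the transition from n = ∞ to n = 2.
This is the highest energy (shortest wavelength) transition in the Balmer series.

E_∞ = 0 eV
E_2 = -13.6057 / 2² = -3.401425 eV

Energy at series limit:
ΔE = E_∞ - E_2 = 0 - (-3.401425) = 3.401425 eV
E = 3.401425 eV × (1.602177 × 10⁻¹⁹ J/eV) = 5.4497e-19 J
f = E/h = 5.4497e-19 J / (6.62607 × 10⁻³⁴ J·s) = 8.22e+14 Hz

This energy equals the ionization energy from the n = 2 state of hydrogen.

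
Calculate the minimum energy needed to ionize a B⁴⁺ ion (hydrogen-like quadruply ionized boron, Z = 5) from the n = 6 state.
9.45 eV

The ionization energy is the energy needed to remove the electron completely (n → ∞).

For a hydrogen-like ion with Z = 5, E_n = -13.6057 Z² / n² eV.

At n = 6: E_6 = -13.6057 × 5² / 6² = -9.44840 eV
At n = ∞: E_∞ = 0 eV

Ionization energy = E_∞ - E_6 = 0 - (-9.44840) = 9.44840 eV
Ionization energy ≈ 9.45 eV

This is also called the binding energy of the electron in state n = 6.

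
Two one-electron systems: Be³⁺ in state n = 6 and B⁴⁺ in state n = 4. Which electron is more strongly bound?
B⁴⁺ at n = 4 (E = -21.258906 eV)

Using E_n = -13.6057 Z² / n² eV:

Be³⁺ (Z = 4) at n = 6:
E = -13.6057 × 4² / 6² = -13.6057 × 16 / 36 = -6.046977778 eV

B⁴⁺ (Z = 5) at n = 4:
E = -13.6057 × 5² / 4² = -13.6057 × 25 / 16 = -21.258906250 eV

Since -21.258906250 eV < -6.046977778 eV,
B⁴⁺ at n = 4 is more tightly bound (requires more energy to ionize).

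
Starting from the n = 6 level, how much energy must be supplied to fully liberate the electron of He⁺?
1.511744 eV

The ionization energy is the energy needed to remove the electron completely (n → ∞).

For a hydrogen-like ion with Z = 2, E_n = -13.6057 Z² / n² eV.

At n = 6: E_6 = -13.6057 × 2² / 6² = -1.511744444 eV
At n = ∞: E_∞ = 0 eV

Ionization energy = E_∞ - E_6 = 0 - (-1.511744444) = 1.511744444 eV
Ionization energy ≈ 1.511744 eV

This is also called the binding energy of the electron in state n = 6.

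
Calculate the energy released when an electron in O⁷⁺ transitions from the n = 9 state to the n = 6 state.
13.4377 eV

The energy levels are E_n = -13.6057 Z² eV / n².

Energy at n = 9: E_9 = -13.6057 × 8² / 9² = -10.7501827 eV
Energy at n = 6: E_6 = -13.6057 × 8² / 6² = -24.1879111 eV

For emission (electron falling to lower state), the photon energy is:
E_photon = E_9 - E_6 = |-10.7501827 - (-24.1879111)|
E_photon = 13.4377 eV

This energy is carried away by the emitted photon.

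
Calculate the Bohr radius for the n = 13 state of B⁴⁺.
1.7886 nm (or 17.8862 Å)

The Bohr radius formula is:
r_n = n² a₀ / Z

where a₀ = 0.0529177 nm is the Bohr radius.

For B⁴⁺ (Z = 5) at n = 13:
r_13 = 13² × 0.0529177 nm / 5
r_13 = 169 × 0.0529177 nm / 5
r_13 = 8.94309 nm / 5
r_13 = 1.7886 nm

The electron orbits at approximately 1.7886 nm from the nucleus.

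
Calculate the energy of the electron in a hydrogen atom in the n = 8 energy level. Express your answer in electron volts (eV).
-0.213 eV

The energy levels of a hydrogen-like atom are given by:
E_n = -13.6057 eV / n²

For n = 8:
E_8 = -13.6057 eV / 8²
E_8 = -13.6057 eV / 64
E_8 = -0.213 eV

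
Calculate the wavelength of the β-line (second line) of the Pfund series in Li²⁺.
516.8055 nm

The lines of a series are numbered from the longest wavelength (smallest ΔE) outward; the second line is the transition from n = n_f + 2 to n_f.
The Pfund series has all transitions ending at n_f = 5.

For Li²⁺ (Z = 3), the second line (β-line) is the jump from n = 7 to n = 5:
E_7 = -13.6057 × 3² / 7² = -2.49900612 eV
E_5 = -13.6057 × 3² / 5² = -4.89805200 eV
ΔE = E_7 - E_5 = 2.39904588 eV

λ = hc/E = 1239.84 eV·nm / 2.39904588 eV
λ = 516.8055 nm

This is the β-line of the Pfund series in Li²⁺.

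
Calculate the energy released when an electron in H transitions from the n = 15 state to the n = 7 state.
0.22 eV

The energy levels are E_n = -13.6057 eV / n².

Energy at n = 15: E_15 = -13.6057 / 15² = -0.06047 eV
Energy at n = 7: E_7 = -13.6057 / 7² = -0.27767 eV

For emission (electron falling to lower state), the photon energy is:
E_photon = E_15 - E_7 = |-0.06047 - (-0.27767)|
E_photon = 0.22 eV

This energy is carried away by the emitted photon.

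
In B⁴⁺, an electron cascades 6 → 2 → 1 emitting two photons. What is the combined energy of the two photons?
330.694097 eV

The energy levels of B⁴⁺ are E_n = -13.6057 × 5² / n² eV.

First transition (6 → 2):
ΔE₁ = |E_2 - E_6|
ΔE₁ = |-85.035625000000 - (-9.448402777778)| = 75.587222222 eV

Second transition (2 → 1):
ΔE₂ = |E_1 - E_2|
ΔE₂ = |-340.142500000000 - (-85.035625000000)| = 255.106875000 eV

Total energy released:
E_total = ΔE₁ + ΔE₂ = 75.587222222 + 255.106875000 = 330.694097 eV

Note: This equals the direct transition 6 → 1: 330.694097 eV ✓
Energy is conserved regardless of the path taken.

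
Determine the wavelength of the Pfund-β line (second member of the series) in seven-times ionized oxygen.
72.67577 nm

The lines of a series are numbered from the longest wavelength (smallest ΔE) outward; the second line is the transition from n = n_f + 2 to n_f.
The Pfund series has all transitions ending at n_f = 5.

For O⁷⁺ (Z = 8), the second line (β-line) is the jump from n = 7 to n = 5:
E_7 = -13.6057 × 8² / 7² = -17.7707102 eV
E_5 = -13.6057 × 8² / 5² = -34.8305920 eV
ΔE = E_7 - E_5 = 17.0598818 eV

λ = hc/E = 1239.84 eV·nm / 17.0598818 eV
λ = 72.67577 nm

This is the β-line of the Pfund series in O⁷⁺.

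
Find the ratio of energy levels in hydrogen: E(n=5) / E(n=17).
11.560

Using E_n = -13.6057 Z² / n² eV with Z = 1:

E_5 = -13.6057 / 5² = -13.6057 / 25 = -0.544228000 eV
E_17 = -13.6057 / 17² = -13.6057 / 289 = -0.047078547 eV

The ratio is:
E_5/E_17 = (-0.544228000) / (-0.047078547)
E_5/E_17 = (-13.6057/25) / (-13.6057/289)
E_5/E_17 = 289/25
E_5/E_17 = 11.560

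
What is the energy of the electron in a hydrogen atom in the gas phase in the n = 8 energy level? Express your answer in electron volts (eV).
-0.21 eV

The energy levels of a hydrogen-like atom are given by:
E_n = -13.6057 eV / n²

For n = 8:
E_8 = -13.6057 eV / 8²
E_8 = -13.6057 eV / 64
E_8 = -0.21 eV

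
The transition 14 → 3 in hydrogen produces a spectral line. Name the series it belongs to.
Paschen series

The spectral series in hydrogen are named based on the final (lower) energy level:
- Lyman series: n_final = 1 (ultraviolet)
- Balmer series: n_final = 2 (visible/near-UV)
- Paschen series: n_final = 3 (infrared)
- Brackett series: n_final = 4 (infrared)
- Pfund series: n_final = 5 (far infrared)

Since this transition ends at n = 3, it belongs to the Paschen series.

For reference, this 14 → 3 line has photon energy
ΔE = 13.6057 eV × (1/3² - 1/14²) = 1.442327608 eV,
corresponding to wavelength λ = hc/ΔE = 1239.84 eV·nm / 1.442327608 eV = 859.61053 nm in the infrared region.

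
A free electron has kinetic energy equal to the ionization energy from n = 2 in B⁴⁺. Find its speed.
5.469e+06 m/s (or 1.8243% of c)

The binding energy at n = 2 for B⁴⁺ is:
E_2 = -13.6057 × 5²/2² = -85.035625 eV
|E_2| = 85.035625 eV

Convert to Joules:
KE = 85.035625 eV × (1.602177 × 10⁻¹⁹ J/eV) = 1.36242e-17 J

Using KE = ½mv²:
v = √(2·KE/m_e)
v = √(2 × 1.36242e-17 J / 9.10938 × 10⁻³¹ kg)
v = 5.469e+06 m/s

This is approximately 1.8243% the speed of light.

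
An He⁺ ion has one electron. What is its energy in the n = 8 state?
-0.850356 eV

For hydrogen-like ions, the energy levels scale with Z²:
E_n = -13.6057 Z² / n² eV

For He⁺ (Z = 2) at n = 8:
E_8 = -13.6057 × 2² / 8²
E_8 = -13.6057 × 4 / 64
E_8 = -54.4228 / 64
E_8 = -0.850356 eV

The energy is 4 times more negative than hydrogen at the same n due to the stronger nuclear charge.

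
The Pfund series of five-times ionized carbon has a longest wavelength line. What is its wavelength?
207.106 nm

The longest wavelength corresponds to the smallest energy transition in the series.
The Pfund series has all transitions ending at n_f = 5.

For C⁵⁺ (Z = 6), the first line (α-line) is the jump from n = 6 to n = 5:
E_6 = -13.6057 × 6² / 6² = -13.6057000 eV
E_5 = -13.6057 × 6² / 5² = -19.5922080 eV
ΔE = E_6 - E_5 = 5.9865080 eV

λ = hc/E = 1239.84 eV·nm / 5.9865080 eV
λ = 207.106 nm

This is the α-line of the Pfund series in C⁵⁺.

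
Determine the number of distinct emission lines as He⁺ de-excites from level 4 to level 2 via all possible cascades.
3

The electron can occupy levels n = 2, 3, ..., 4 during de-excitation — that is m = 4 - 2 + 1 = 3 distinct levels.

The number of distinct spectral lines equals the number of ways to choose 2 of these m levels (each pair gives one possible emission transition):

Number of lines = m(m-1)/2 = 3×2/2 = 3

These correspond to all possible transitions between the 3 levels:
4 → 3, 4 → 2, 3 → 2

Each transition produces a photon with a unique energy (and thus wavelength). This count does not depend on Z.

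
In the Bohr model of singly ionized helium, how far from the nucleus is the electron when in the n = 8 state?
1.6934 nm (or 16.9337 Å)

The Bohr radius formula is:
r_n = n² a₀ / Z

where a₀ = 0.0529177 nm is the Bohr radius.

For He⁺ (Z = 2) at n = 8:
r_8 = 8² × 0.0529177 nm / 2
r_8 = 64 × 0.0529177 nm / 2
r_8 = 3.38673 nm / 2
r_8 = 1.6934 nm

The electron orbits at approximately 1.6934 nm from the nucleus.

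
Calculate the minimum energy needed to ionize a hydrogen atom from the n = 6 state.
0.37794 eV

The ionization energy is the energy needed to remove the electron completely (n → ∞).

For hydrogen, E_n = -13.6057 eV / n².

At n = 6: E_6 = -13.6057 / 6² = -0.37793611 eV
At n = ∞: E_∞ = 0 eV

Ionization energy = E_∞ - E_6 = 0 - (-0.37793611) = 0.37793611 eV
Ionization energy ≈ 0.37794 eV

This is also called the binding energy of the electron in state n = 6.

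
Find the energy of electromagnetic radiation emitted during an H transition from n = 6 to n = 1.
13.23 eV

The energy levels are E_n = -13.6057 eV / n².

Energy at n = 6: E_6 = -13.6057 / 6² = -0.37794 eV
Energy at n = 1: E_1 = -13.6057 / 1² = -13.60570 eV

For emission (electron falling to lower state), the photon energy is:
E_photon = E_6 - E_1 = |-0.37794 - (-13.60570)|
E_photon = 13.23 eV

This energy is carried away by the emitted photon.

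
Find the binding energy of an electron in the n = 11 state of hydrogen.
0.11 eV

The ionization energy is the energy needed to remove the electron completely (n → ∞).

For hydrogen, E_n = -13.6057 eV / n².

At n = 11: E_11 = -13.6057 / 11² = -0.11244 eV
At n = ∞: E_∞ = 0 eV

Ionization energy = E_∞ - E_11 = 0 - (-0.11244) = 0.11244 eV
Ionization energy ≈ 0.11 eV

This is also called the binding energy of the electron in state n = 11.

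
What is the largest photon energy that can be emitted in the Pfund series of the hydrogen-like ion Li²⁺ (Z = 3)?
4.898052 eV

The series limit corresponds to the transition from n = ∞ to n = 5.
This is the highest energy (shortest wavelength) transition in the Pfund series.

E_∞ = 0 eV
E_5 = -13.6057 × 3² / 5² = -4.898052 eV

Energy at series limit:
ΔE = E_∞ - E_5 = 0 - (-4.898052) = 4.898052 eV

This energy equals the ionization energy from the n = 5 state of Li²⁺.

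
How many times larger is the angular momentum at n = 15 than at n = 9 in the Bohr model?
1.67

In the Bohr model, L_n = nℏ, so the ratio is purely the ratio of quantum numbers:

L_15/L_9 = 15ℏ / 9ℏ = 15/9 = 1.67

The angular momentum scales linearly with n.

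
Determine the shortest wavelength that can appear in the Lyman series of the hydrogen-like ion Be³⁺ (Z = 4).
5.6954 nm

The series limit corresponds to the transition from n = ∞ to n = 1.
This is the highest energy (shortest wavelength) transition in the Lyman series.

E_∞ = 0 eV
E_1 = -13.6057 × 4² / 1² = -217.691200 eV

Energy at series limit:
ΔE = E_∞ - E_1 = 0 - (-217.691200) = 217.691200 eV
λ = hc/E = 1239.84 eV·nm / 217.691200 eV = 5.6954 nm

This energy equals the ionization energy from the n = 1 state of Be³⁺.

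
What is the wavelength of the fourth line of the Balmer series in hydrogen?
410.069309 nm

The lines of a series are numbered from the longest wavelength (smallest ΔE) outward; the fourth line is the transition from n = n_f + 4 to n_f.
The Balmer series has all transitions ending at n_f = 2.

For H, the fourth line (δ-line) is the jump from n = 6 to n = 2:
E_6 = -13.6057 / 6² = -0.3779361111 eV
E_2 = -13.6057 / 2² = -3.4014250000 eV
ΔE = E_6 - E_2 = 3.0234888889 eV

λ = hc/E = 1239.84 eV·nm / 3.0234888889 eV
λ = 410.069309 nm

This is the δ-line of the Balmer series in H.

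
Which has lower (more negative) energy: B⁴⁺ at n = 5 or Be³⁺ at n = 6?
B⁴⁺ at n = 5 (E = -13.60570 eV)

Using E_n = -13.6057 Z² / n² eV:

B⁴⁺ (Z = 5) at n = 5:
E = -13.6057 × 5² / 5² = -13.6057 × 25 / 25 = -13.60570000 eV

Be³⁺ (Z = 4) at n = 6:
E = -13.6057 × 4² / 6² = -13.6057 × 16 / 36 = -6.04697778 eV

Since -13.60570000 eV < -6.04697778 eV,
B⁴⁺ at n = 5 is more tightly bound (requires more energy to ionize).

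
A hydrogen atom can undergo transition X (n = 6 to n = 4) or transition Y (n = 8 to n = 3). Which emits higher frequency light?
8 → 3

Calculate the energy for each transition:

Transition 6 → 4:
ΔE₁ = |E_4 - E_6| = |-13.6057/4² - (-13.6057/6²)|
ΔE₁ = |-0.85035625000 - (-0.37793611111)| = 0.47242014 eV

Transition 8 → 3:
ΔE₂ = |E_3 - E_8| = |-13.6057/3² - (-13.6057/8²)|
ΔE₂ = |-1.51174444444 - (-0.21258906250)| = 1.29915538 eV

Since 1.29915538 eV > 0.47242014 eV, the transition 8 → 3 emits the more energetic photon.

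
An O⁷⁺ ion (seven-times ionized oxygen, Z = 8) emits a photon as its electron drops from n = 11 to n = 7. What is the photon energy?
10.574307 eV

The energy levels are E_n = -13.6057 Z² eV / n².

Energy at n = 11: E_11 = -13.6057 × 8² / 11² = -7.196403306 eV
Energy at n = 7: E_7 = -13.6057 × 8² / 7² = -17.770710204 eV

For emission (electron falling to lower state), the photon energy is:
E_photon = E_11 - E_7 = |-7.196403306 - (-17.770710204)|
E_photon = 10.574307 eV

This energy is carried away by the emitted photon.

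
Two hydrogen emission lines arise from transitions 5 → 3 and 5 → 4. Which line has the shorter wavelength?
5 → 3

Calculate the energy for each transition:

Transition 5 → 3:
ΔE₁ = |E_3 - E_5| = |-13.6057/3² - (-13.6057/5²)|
ΔE₁ = |-1.51174444444 - (-0.54422800000)| = 0.96751644 eV

Transition 5 → 4:
ΔE₂ = |E_4 - E_5| = |-13.6057/4² - (-13.6057/5²)|
ΔE₂ = |-0.85035625000 - (-0.54422800000)| = 0.30612825 eV

Since 0.96751644 eV > 0.30612825 eV, the transition 5 → 3 emits the more energetic photon.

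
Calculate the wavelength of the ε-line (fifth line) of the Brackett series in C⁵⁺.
50.470 nm

The lines of a series are numbered from the longest wavelength (smallest ΔE) outward; the fifth line is the transition from n = n_f + 5 to n_f.
The Brackett series has all transitions ending at n_f = 4.

For C⁵⁺ (Z = 6), the fifth line (ε-line) is the jump from n = 9 to n = 4:
E_9 = -13.6057 × 6² / 9² = -6.04698 eV
E_4 = -13.6057 × 6² / 4² = -30.61283 eV
ΔE = E_9 - E_4 = 24.56585 eV

λ = hc/E = 1239.84 eV·nm / 24.56585 eV
λ = 50.470 nm

This is the ε-line of the Brackett series in C⁵⁺.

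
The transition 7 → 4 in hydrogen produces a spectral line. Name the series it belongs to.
Brackett series

The spectral series in hydrogen are named based on the final (lower) energy level:
- Lyman series: n_final = 1 (ultraviolet)
- Balmer series: n_final = 2 (visible/near-UV)
- Paschen series: n_final = 3 (infrared)
- Brackett series: n_final = 4 (infrared)
- Pfund series: n_final = 5 (far infrared)

Since this transition ends at n = 4, it belongs to the Brackett series.

For reference, this 7 → 4 line has photon energy
ΔE = 13.6057 eV × (1/4² - 1/7²) = 0.57268890306 eV,
corresponding to wavelength λ = hc/ΔE = 1239.84 eV·nm / 0.57268890306 eV = 2164.94504 nm in the infrared region.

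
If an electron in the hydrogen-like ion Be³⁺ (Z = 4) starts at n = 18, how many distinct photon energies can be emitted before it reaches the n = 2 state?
136

The electron can occupy levels n = 2, 3, ..., 18 during de-excitation — that is m = 18 - 2 + 1 = 17 distinct levels.

The number of distinct spectral lines equals the number of ways to choose 2 of these m levels (each pair gives one possible emission transition):

Number of lines = m(m-1)/2 = 17×16/2 = 136

These correspond to all possible transitions between the 17 levels:
18 → 17, 18 → 16, 18 → 15, 18 → 14, 18 → 13, 18 → 12, 18 → 11, 18 → 10...

Each transition produces a photon with a unique energy (and thus wavelength). This count does not depend on Z.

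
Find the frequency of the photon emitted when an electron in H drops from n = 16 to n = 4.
1.92764e+14 Hz

First, find the transition energy:
E_16 = -13.6057 / 16² = -0.053147266 eV
E_4 = -13.6057 / 4² = -0.850356250 eV
|ΔE| = |E_4 - E_16| = 0.797208984 eV

Convert to Joules: E = 0.797208984 eV × (1.602177 × 10⁻¹⁹ J/eV) = 1.2772699e-19 J

Using E = hf:
f = E/h = 1.2772699e-19 J / (6.62607 × 10⁻³⁴ J·s)
f = 1.92764e+14 Hz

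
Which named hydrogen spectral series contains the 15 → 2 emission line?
Balmer series

The spectral series in hydrogen are named based on the final (lower) energy level:
- Lyman series: n_final = 1 (ultraviolet)
- Balmer series: n_final = 2 (visible/near-UV)
- Paschen series: n_final = 3 (infrared)
- Brackett series: n_final = 4 (infrared)
- Pfund series: n_final = 5 (far infrared)

Since this transition ends at n = 2, it belongs to the Balmer series.

For reference, this 15 → 2 line has photon energy
ΔE = 13.6057 eV × (1/2² - 1/15²) = 3.3409552 eV,
corresponding to wavelength λ = hc/ΔE = 1239.84 eV·nm / 3.3409552 eV = 371.103 nm in the visible/near-UV region.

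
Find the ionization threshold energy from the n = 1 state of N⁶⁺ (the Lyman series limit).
666.679300 eV

The series limit corresponds to the transition from n = ∞ to n = 1.
This is the highest energy (shortest wavelength) transition in the Lyman series.

E_∞ = 0 eV
E_1 = -13.6057 × 7² / 1² = -666.679300 eV

Energy at series limit:
ΔE = E_∞ - E_1 = 0 - (-666.679300) = 666.679300 eV

This energy equals the ionization energy from the n = 1 state of N⁶⁺.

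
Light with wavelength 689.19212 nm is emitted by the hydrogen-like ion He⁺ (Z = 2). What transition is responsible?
n = 12 → n = 5

First, find the photon energy from the wavelength (hc = 1239.84 eV·nm):
E = hc/λ = 1239.84 eV·nm / 689.19212 nm = 1.7989759 eV

The energy levels of He⁺ satisfy E_n = -13.6057 × 2² / n² eV, so an emission n_i → n_f releases
ΔE = 13.6057 × 2² × (1/n_f² − 1/n_i²) eV.

Setting ΔE equal to the photon energy:
1/n_f² − 1/n_i² = 1.7989759 / (13.6057 × 2²) = 0.033055556

Since 1/n_i² must be positive, we need 1/n_f² > 0.033055556, i.e. n_f ≤ 5. For each allowed n_f, solve n_i = (1/n_f² − 0.033055556)^(−1/2) and check whether it is a whole number:
  n_f = 1: 1/n_i² = 1.000000000 − 0.033055556 = 0.966944444 → n_i = 1.017  (not an integer) ✗
  n_f = 2: 1/n_i² = 0.250000000 − 0.033055556 = 0.216944444 → n_i = 2.147  (not an integer) ✗
  n_f = 3: 1/n_i² = 0.111111111 − 0.033055556 = 0.078055555 → n_i = 3.579  (not an integer) ✗
  n_f = 4: 1/n_i² = 0.062500000 − 0.033055556 = 0.029444444 → n_i = 5.828  (not an integer) ✗
  n_f = 5: 1/n_i² = 0.040000000 − 0.033055556 = 0.006944444 → n_i = 12.000  → integer, n_i = 12 ✓

Only n_f = 5 gives an integer upper level, n_i = 12.

The transition is from n = 12 to n = 5 (emission).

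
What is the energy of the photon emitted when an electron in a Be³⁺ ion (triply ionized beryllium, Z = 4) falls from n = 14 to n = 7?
3.33201 eV

The energy levels are E_n = -13.6057 Z² eV / n².

Energy at n = 14: E_14 = -13.6057 × 4² / 14² = -1.11066939 eV
Energy at n = 7: E_7 = -13.6057 × 4² / 7² = -4.44267755 eV

For emission (electron falling to lower state), the photon energy is:
E_photon = E_14 - E_7 = |-1.11066939 - (-4.44267755)|
E_photon = 3.33201 eV

This energy is carried away by the emitted photon.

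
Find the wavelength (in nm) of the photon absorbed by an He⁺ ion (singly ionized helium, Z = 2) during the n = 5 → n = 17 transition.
623.4745 nm

First, find the transition energy using E_n = -13.6057 Z² / n² eV:
E_5 = -13.6057 × 2² / 5² = -2.17691200 eV
E_17 = -13.6057 × 2² / 17² = -0.18831419 eV

Photon energy: |ΔE| = |E_17 - E_5| = 1.98859781 eV

Convert to wavelength using E = hc/λ with hc = 1239.84 eV·nm:
λ = hc/E = 1239.84 eV·nm / 1.98859781 eV
λ = 623.4745 nm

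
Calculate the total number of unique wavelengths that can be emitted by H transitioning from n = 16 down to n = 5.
66

The electron can occupy levels n = 5, 6, ..., 16 during de-excitation — that is m = 16 - 5 + 1 = 12 distinct levels.

The number of distinct spectral lines equals the number of ways to choose 2 of these m levels (each pair gives one possible emission transition):

Number of lines = m(m-1)/2 = 12×11/2 = 66

These correspond to all possible transitions between the 12 levels:
16 → 15, 16 → 14, 16 → 13, 16 → 12, 16 → 11, 16 → 10, 16 → 9, 16 → 8...

Each transition produces a photon with a unique energy (and thus wavelength). This count does not depend on Z.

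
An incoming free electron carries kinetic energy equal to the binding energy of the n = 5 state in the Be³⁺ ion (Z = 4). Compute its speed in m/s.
1.750e+06 m/s (or 0.58379% of c)

The binding energy at n = 5 for Be³⁺ is:
E_5 = -13.6057 × 4²/5² = -8.7076480 eV
|E_5| = 8.7076480 eV

Convert to Joules:
KE = 8.7076480 eV × (1.602177 × 10⁻¹⁹ J/eV) = 1.39512e-18 J

Using KE = ½mv²:
v = √(2·KE/m_e)
v = √(2 × 1.39512e-18 J / 9.10938 × 10⁻³¹ kg)
v = 1.750e+06 m/s

This is approximately 0.58379% the speed of light.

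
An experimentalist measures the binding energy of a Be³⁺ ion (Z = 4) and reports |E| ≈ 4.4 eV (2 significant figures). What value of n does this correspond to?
n = 7

The exact energy levels follow E_n = -13.6057 Z² / n² eV with Z = 4.

The measured value (-4.4 eV) is reported to only 2 significant figures, so we must test candidate n values and see which one matches to that precision.

Candidate energies:
  n = 5:  E = -13.6057 × 4² / 5² = -8.707648 eV
  n = 6:  E = -13.6057 × 4² / 6² = -6.046978 eV
  n = 7:  E = -13.6057 × 4² / 7² = -4.442678 eV  ← matches
  n = 8:  E = -13.6057 × 4² / 8² = -3.401425 eV
  n = 9:  E = -13.6057 × 4² / 9² = -2.687546 eV

Checking against the measurement of -4.4 eV (2 sig figs), only n = 7 agrees:
E_7 = -4.442678 eV, which rounds to -4.4 eV ✓

Therefore n = 7.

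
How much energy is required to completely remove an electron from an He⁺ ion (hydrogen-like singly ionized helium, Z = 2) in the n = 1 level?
54.423 eV

The ionization energy is the energy needed to remove the electron completely (n → ∞).

For a hydrogen-like ion with Z = 2, E_n = -13.6057 Z² / n² eV.

At n = 1: E_1 = -13.6057 × 2² / 1² = -54.422800 eV
At n = ∞: E_∞ = 0 eV

Ionization energy = E_∞ - E_1 = 0 - (-54.422800) = 54.422800 eV
Ionization energy ≈ 54.423 eV

This is also called the binding energy of the electron in state n = 1.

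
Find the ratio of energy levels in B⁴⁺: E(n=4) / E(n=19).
22.5625

Using E_n = -13.6057 Z² / n² eV with Z = 5:

E_4 = -13.6057 × 5² / 4² = -340.1425 / 16 = -21.25890625 eV
E_19 = -13.6057 × 5² / 19² = -340.1425 / 361 = -0.94222299 eV

The ratio is:
E_4/E_19 = (-21.25890625) / (-0.94222299)
E_4/E_19 = (-340.1425/16) / (-340.1425/361)
E_4/E_19 = 361/16
E_4/E_19 = 22.5625
(Note: the Z² factors cancel in the ratio.)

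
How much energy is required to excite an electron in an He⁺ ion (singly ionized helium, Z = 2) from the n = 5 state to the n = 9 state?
1.50503 eV

The energy levels of a hydrogen-like atom are E_n = -13.6057 Z² eV / n².

Energy at n = 5: E_5 = -13.6057 × 2² / 5² = -2.17691200 eV
Energy at n = 9: E_9 = -13.6057 × 2² / 9² = -0.67188642 eV

The excitation energy is the difference:
ΔE = E_9 - E_5
ΔE = -0.67188642 - (-2.17691200)
ΔE = 1.50503 eV

Since this is positive, energy must be absorbed (photon absorption).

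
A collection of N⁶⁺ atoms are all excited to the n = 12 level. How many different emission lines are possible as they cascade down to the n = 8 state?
10

The electron can occupy levels n = 8, 9, ..., 12 during de-excitation — that is m = 12 - 8 + 1 = 5 distinct levels.

The number of distinct spectral lines equals the number of ways to choose 2 of these m levels (each pair gives one possible emission transition):

Number of lines = m(m-1)/2 = 5×4/2 = 10

These correspond to all possible transitions between the 5 levels:
12 → 11, 12 → 10, 12 → 9, 12 → 8, 11 → 10, 11 → 9, 11 → 8, 10 → 9...

Each transition produces a photon with a unique energy (and thus wavelength). This count does not depend on Z.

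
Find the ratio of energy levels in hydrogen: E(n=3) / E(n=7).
5.4444

Using E_n = -13.6057 Z² / n² eV with Z = 1:

E_3 = -13.6057 / 3² = -13.6057 / 9 = -1.5117444444 eV
E_7 = -13.6057 / 7² = -13.6057 / 49 = -0.2776673469 eV

The ratio is:
E_3/E_7 = (-1.5117444444) / (-0.2776673469)
E_3/E_7 = (-13.6057/9) / (-13.6057/49)
E_3/E_7 = 49/9
E_3/E_7 = 5.4444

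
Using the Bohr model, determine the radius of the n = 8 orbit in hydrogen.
3.3867 nm (or 33.8673 Å)

The Bohr radius formula is:
r_n = n² a₀ / Z

where a₀ = 0.0529177 nm is the Bohr radius.

For H (Z = 1) at n = 8:
r_8 = 8² × 0.0529177 nm / 1
r_8 = 64 × 0.0529177 nm / 1
r_8 = 3.38673 nm / 1
r_8 = 3.3867 nm

The electron orbits at approximately 3.3867 nm from the nucleus.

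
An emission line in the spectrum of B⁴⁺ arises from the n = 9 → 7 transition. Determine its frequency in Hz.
6.63108e+14 Hz

First, find the transition energy:
E_9 = -13.6057 × 5² / 9² = -4.19929012 eV
E_7 = -13.6057 × 5² / 7² = -6.94168367 eV
|ΔE| = |E_7 - E_9| = 2.74239355 eV

Convert to Joules: E = 2.74239355 eV × (1.602177 × 10⁻¹⁹ J/eV) = 4.3937999e-19 J

Using E = hf:
f = E/h = 4.3937999e-19 J / (6.62607 × 10⁻³⁴ J·s)
f = 6.63108e+14 Hz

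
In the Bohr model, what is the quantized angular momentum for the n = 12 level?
1.27e-33 J·s (or 12ℏ)

In the Bohr model, angular momentum is quantized:
L = nℏ

where ℏ = h/(2π) = 1.0546e-34 J·s

For n = 12:
L = 12 × 1.0546e-34 J·s
L = 1.27e-33 J·s

This can also be written as L = 12ℏ.
The angular momentum is an integer multiple of the reduced Planck constant.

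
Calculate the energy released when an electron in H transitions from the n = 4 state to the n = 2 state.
2.55107 eV

The energy levels are E_n = -13.6057 eV / n².

Energy at n = 4: E_4 = -13.6057 / 4² = -0.85035625 eV
Energy at n = 2: E_2 = -13.6057 / 2² = -3.40142500 eV

For emission (electron falling to lower state), the photon energy is:
E_photon = E_4 - E_2 = |-0.85035625 - (-3.40142500)|
E_photon = 2.55107 eV

This energy is carried away by the emitted photon.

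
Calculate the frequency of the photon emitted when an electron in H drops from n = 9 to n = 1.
3.25e+15 Hz

First, find the transition energy:
E_9 = -13.6057 / 9² = -0.167972 eV
E_1 = -13.6057 / 1² = -13.605700 eV
|ΔE| = |E_1 - E_9| = 13.437728 eV

Convert to Joules: E = 13.437728 eV × (1.602177 × 10⁻¹⁹ J/eV) = 2.1530e-18 J

Using E = hf:
f = E/h = 2.1530e-18 J / (6.62607 × 10⁻³⁴ J·s)
f = 3.25e+15 Hz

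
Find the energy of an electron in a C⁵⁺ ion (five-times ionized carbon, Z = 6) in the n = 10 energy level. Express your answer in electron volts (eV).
-4.898052 eV

The energy levels of a hydrogen-like atom are given by:
E_n = -13.6057 Z² / n² eV  (with Z = 6 for C⁵⁺)

For n = 10:
E_10 = -13.6057 × 6² / 10²
E_10 = -13.6057 × 36 / 100
E_10 = -4.898052 eV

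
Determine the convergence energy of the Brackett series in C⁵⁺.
30.613 eV

The series limit corresponds to the transition from n = ∞ to n = 4.
This is the highest energy (shortest wavelength) transition in the Brackett series.

E_∞ = 0 eV
E_4 = -13.6057 × 6² / 4² = -30.613 eV

Energy at series limit:
ΔE = E_∞ - E_4 = 0 - (-30.613) = 30.613 eV

This energy equals the ionization energy from the n = 4 state of C⁵⁺.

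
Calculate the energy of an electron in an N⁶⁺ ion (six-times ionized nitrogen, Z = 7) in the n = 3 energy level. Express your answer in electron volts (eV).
-74.075478 eV

The energy levels of a hydrogen-like atom are given by:
E_n = -13.6057 Z² / n² eV  (with Z = 7 for N⁶⁺)

For n = 3:
E_3 = -13.6057 × 7² / 3²
E_3 = -13.6057 × 49 / 9
E_3 = -74.075478 eV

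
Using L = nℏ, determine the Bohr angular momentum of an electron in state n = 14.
1.476e-33 J·s (or 14ℏ)

In the Bohr model, angular momentum is quantized:
L = nℏ

where ℏ = h/(2π) = 1.05457e-34 J·s

For n = 14:
L = 14 × 1.05457e-34 J·s
L = 1.476e-33 J·s

This can also be written as L = 14ℏ.
The angular momentum is an integer multiple of the reduced Planck constant.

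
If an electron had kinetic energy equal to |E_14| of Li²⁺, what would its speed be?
4.68791e+05 m/s (or 0.156% of c)

The binding energy at n = 14 for Li²⁺ is:
E_14 = -13.6057 × 3²/14² = -0.624751531 eV
|E_14| = 0.624751531 eV

Convert to Joules:
KE = 0.624751531 eV × (1.602177 × 10⁻¹⁹ J/eV) = 1.0009625e-19 J

Using KE = ½mv²:
v = √(2·KE/m_e)
v = √(2 × 1.0009625e-19 J / 9.10938 × 10⁻³¹ kg)
v = 4.68791e+05 m/s

This is approximately 0.156% the speed of light.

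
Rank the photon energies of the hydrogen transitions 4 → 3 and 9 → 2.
9 → 2

Calculate the energy for each transition:

Transition 4 → 3:
ΔE₁ = |E_3 - E_4| = |-13.6057/3² - (-13.6057/4²)|
ΔE₁ = |-1.511744444 - (-0.850356250)| = 0.661388 eV

Transition 9 → 2:
ΔE₂ = |E_2 - E_9| = |-13.6057/2² - (-13.6057/9²)|
ΔE₂ = |-3.401425000 - (-0.167971605)| = 3.233453 eV

Since 3.233453 eV > 0.661388 eV, the transition 9 → 2 emits the more energetic photon.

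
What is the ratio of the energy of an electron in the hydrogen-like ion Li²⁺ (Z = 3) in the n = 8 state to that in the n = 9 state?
1.265625

Using E_n = -13.6057 Z² / n² eV with Z = 3:

E_8 = -13.6057 × 3² / 8² = -122.4513 / 64 = -1.913301562500 eV
E_9 = -13.6057 × 3² / 9² = -122.4513 / 81 = -1.511744444444 eV

The ratio is:
E_8/E_9 = (-1.913301562500) / (-1.511744444444)
E_8/E_9 = (-122.4513/64) / (-122.4513/81)
E_8/E_9 = 81/64
E_8/E_9 = 1.265625
(Note: the Z² factors cancel in the ratio.)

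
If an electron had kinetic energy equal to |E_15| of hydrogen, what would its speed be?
1.45846e+05 m/s (or 0.049% of c)

The binding energy at n = 15 for hydrogen is:
E_15 = -13.6057/15² = -0.0604697778 eV
|E_15| = 0.0604697778 eV

Convert to Joules:
KE = 0.0604697778 eV × (1.602177 × 10⁻¹⁹ J/eV) = 9.6883287e-21 J

Using KE = ½mv²:
v = √(2·KE/m_e)
v = √(2 × 9.6883287e-21 J / 9.10938 × 10⁻³¹ kg)
v = 1.45846e+05 m/s

This is approximately 0.049% the speed of light.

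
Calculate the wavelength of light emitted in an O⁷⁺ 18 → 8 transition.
113.557655 nm

First, find the transition energy using E_n = -13.6057 Z² / n² eV:
E_18 = -13.6057 × 8² / 18² = -2.687545679 eV
E_8 = -13.6057 × 8² / 8² = -13.605700000 eV

Photon energy: |ΔE| = |E_8 - E_18| = 10.918154321 eV

Convert to wavelength using E = hc/λ with hc = 1239.84 eV·nm:
λ = hc/E = 1239.84 eV·nm / 10.918154321 eV
λ = 113.557655 nm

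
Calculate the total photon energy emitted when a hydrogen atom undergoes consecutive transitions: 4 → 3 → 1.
12.7553 eV

The energy levels of hydrogen are E_n = -13.6057 / n² eV.

First transition (4 → 3):
ΔE₁ = |E_3 - E_4|
ΔE₁ = |-1.5117444444 - (-0.8503562500)| = 0.6613882 eV

Second transition (3 → 1):
ΔE₂ = |E_1 - E_3|
ΔE₂ = |-13.6057000000 - (-1.5117444444)| = 12.0939556 eV

Total energy released:
E_total = ΔE₁ + ΔE₂ = 0.6613882 + 12.0939556 = 12.7553 eV

Note: This equals the direct transition 4 → 1: 12.7553 eV ✓
Energy is conserved regardless of the path taken.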